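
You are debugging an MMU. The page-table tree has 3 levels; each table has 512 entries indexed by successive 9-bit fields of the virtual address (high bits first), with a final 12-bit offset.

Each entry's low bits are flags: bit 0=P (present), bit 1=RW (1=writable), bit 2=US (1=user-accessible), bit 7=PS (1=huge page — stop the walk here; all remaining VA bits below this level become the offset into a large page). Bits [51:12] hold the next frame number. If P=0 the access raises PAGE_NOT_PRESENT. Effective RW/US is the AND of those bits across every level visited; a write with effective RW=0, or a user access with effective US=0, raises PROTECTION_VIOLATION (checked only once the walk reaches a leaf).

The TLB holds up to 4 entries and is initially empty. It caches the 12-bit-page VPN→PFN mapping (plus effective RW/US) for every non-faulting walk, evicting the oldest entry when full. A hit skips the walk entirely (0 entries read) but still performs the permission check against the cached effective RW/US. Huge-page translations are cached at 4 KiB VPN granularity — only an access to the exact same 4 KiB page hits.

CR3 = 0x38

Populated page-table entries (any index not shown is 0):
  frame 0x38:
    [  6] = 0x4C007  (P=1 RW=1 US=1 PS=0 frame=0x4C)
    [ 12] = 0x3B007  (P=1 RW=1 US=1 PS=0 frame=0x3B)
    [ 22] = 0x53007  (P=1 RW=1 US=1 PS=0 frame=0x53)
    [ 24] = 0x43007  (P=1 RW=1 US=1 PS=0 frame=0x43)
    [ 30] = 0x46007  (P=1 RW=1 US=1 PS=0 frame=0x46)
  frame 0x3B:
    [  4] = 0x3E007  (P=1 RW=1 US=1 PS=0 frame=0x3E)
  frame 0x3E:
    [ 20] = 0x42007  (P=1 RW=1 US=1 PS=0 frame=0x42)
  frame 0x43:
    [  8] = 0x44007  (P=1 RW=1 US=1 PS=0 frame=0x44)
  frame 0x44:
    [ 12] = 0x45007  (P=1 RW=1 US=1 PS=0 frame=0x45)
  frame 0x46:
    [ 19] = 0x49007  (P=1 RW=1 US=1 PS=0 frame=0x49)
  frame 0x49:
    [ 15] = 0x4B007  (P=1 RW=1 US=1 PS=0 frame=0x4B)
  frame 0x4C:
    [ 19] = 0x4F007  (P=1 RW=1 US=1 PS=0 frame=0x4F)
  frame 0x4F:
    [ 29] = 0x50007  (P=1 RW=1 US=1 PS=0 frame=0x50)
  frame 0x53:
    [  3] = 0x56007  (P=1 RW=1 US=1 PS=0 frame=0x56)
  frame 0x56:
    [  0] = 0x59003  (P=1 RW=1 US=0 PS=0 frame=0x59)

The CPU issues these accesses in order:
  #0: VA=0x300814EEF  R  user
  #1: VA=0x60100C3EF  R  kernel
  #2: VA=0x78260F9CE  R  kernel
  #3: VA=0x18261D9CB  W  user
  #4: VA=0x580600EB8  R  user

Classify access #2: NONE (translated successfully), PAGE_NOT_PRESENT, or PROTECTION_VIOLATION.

Per-access translation:
#0 VA=0x300814EEF (r,user):
  L0 @0x38[12] → 0x3B007  P=1,RW=1,US=1,PS=0
  L1 @0x3B[4] → 0x3E007  P=1,RW=1,US=1,PS=0
  L2 @0x3E[20] → 0x42007  P=1,RW=1,US=1,PS=0
  ✓ 0x42EEF  — 3 lookups
#1 VA=0x60100C3EF (r,kernel):
  L0 @0x38[24] → 0x43007  P=1,RW=1,US=1,PS=0
  L1 @0x43[8] → 0x44007  P=1,RW=1,US=1,PS=0
  L2 @0x44[12] → 0x45007  P=1,RW=1,US=1,PS=0
  ✓ 0x453EF  — 3 lookups
#2 VA=0x78260F9CE (r,kernel):
  L0 @0x38[30] → 0x46007  P=1,RW=1,US=1,PS=0
  L1 @0x46[19] → 0x49007  P=1,RW=1,US=1,PS=0
  L2 @0x49[15] → 0x4B007  P=1,RW=1,US=1,PS=0
  ✓ 0x4B9CE  — 3 lookups
#3 VA=0x18261D9CB (w,user):
  L0 @0x38[6] → 0x4C007  P=1,RW=1,US=1,PS=0
  L1 @0x4C[19] → 0x4F007  P=1,RW=1,US=1,PS=0
  L2 @0x4F[29] → 0x50007  P=1,RW=1,US=1,PS=0
  ✓ 0x509CB  — 3 lookups
#4 VA=0x580600EB8 (r,user):
  L0 @0x38[22] → 0x53007  P=1,RW=1,US=1,PS=0
  L1 @0x53[3] → 0x56007  P=1,RW=1,US=1,PS=0
  L2 @0x56[0] → 0x59003  P=1,RW=1,US=0,PS=0
  → PROTECTION_VIOLATION  (3 entries read)

Access #2 fault: NONE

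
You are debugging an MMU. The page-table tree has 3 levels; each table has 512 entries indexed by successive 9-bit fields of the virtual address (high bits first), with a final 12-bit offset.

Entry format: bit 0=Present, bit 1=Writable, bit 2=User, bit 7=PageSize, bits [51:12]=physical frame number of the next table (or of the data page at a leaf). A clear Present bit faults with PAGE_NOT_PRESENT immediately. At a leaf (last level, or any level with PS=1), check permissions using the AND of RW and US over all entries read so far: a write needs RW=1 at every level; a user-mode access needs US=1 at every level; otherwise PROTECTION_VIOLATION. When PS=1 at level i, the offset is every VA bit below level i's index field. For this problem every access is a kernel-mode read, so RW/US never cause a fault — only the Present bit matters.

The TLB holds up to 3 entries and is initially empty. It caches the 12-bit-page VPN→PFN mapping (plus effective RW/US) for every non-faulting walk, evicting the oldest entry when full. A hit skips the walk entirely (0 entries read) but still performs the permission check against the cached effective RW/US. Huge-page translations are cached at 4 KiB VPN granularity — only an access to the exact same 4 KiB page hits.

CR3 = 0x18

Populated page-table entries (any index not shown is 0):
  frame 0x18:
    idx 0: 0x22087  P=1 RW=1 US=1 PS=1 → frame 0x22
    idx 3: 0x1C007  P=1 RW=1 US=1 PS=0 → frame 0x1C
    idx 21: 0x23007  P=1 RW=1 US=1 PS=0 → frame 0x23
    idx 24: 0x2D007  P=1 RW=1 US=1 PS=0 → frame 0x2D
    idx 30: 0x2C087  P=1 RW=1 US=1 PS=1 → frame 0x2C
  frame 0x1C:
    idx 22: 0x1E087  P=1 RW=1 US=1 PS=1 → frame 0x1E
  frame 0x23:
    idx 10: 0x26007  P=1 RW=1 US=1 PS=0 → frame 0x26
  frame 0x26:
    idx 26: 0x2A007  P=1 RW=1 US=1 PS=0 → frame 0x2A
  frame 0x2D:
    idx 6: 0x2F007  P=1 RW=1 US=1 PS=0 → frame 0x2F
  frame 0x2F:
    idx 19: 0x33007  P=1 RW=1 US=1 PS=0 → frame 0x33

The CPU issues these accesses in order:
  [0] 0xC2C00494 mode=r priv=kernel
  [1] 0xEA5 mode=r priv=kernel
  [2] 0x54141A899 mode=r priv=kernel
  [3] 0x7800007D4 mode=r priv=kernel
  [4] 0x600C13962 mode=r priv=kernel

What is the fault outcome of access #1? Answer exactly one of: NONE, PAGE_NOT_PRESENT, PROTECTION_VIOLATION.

Walk each access:
#0 VA=0xC2C00494 (r,kernel):
  L0 @0x18[3] → 0x1C007  P=1,RW=1,US=1,PS=0
  L1 @0x1C[22] → 0x1E087  P=1,RW=1,US=1,PS=1
  ✓ 0x1E494 (huge @L1)  — 2 lookups
#1 VA=0xEA5 (r,kernel):
  L0 @0x18[0] → 0x22087  P=1,RW=1,US=1,PS=1
  ✓ 0x22EA5 (huge @L0)  — 1 lookups
#2 VA=0x54141A899 (r,kernel):
  L0 @0x18[21] → 0x23007  P=1,RW=1,US=1,PS=0
  L1 @0x23[10] → 0x26007  P=1,RW=1,US=1,PS=0
  L2 @0x26[26] → 0x2A007  P=1,RW=1,US=1,PS=0
  ✓ 0x2A899  — 3 lookups
#3 VA=0x7800007D4 (r,kernel):
  L0 @0x18[30] → 0x2C087  P=1,RW=1,US=1,PS=1
  ✓ 0x2C7D4 (huge @L0)  — 1 lookups
#4 VA=0x600C13962 (r,kernel):
  L0 @0x18[24] → 0x2D007  P=1,RW=1,US=1,PS=0
  L1 @0x2D[6] → 0x2F007  P=1,RW=1,US=1,PS=0
  L2 @0x2F[19] → 0x33007  P=1,RW=1,US=1,PS=0
  ✓ 0x33962  — 3 lookups

Access #1 fault: NONE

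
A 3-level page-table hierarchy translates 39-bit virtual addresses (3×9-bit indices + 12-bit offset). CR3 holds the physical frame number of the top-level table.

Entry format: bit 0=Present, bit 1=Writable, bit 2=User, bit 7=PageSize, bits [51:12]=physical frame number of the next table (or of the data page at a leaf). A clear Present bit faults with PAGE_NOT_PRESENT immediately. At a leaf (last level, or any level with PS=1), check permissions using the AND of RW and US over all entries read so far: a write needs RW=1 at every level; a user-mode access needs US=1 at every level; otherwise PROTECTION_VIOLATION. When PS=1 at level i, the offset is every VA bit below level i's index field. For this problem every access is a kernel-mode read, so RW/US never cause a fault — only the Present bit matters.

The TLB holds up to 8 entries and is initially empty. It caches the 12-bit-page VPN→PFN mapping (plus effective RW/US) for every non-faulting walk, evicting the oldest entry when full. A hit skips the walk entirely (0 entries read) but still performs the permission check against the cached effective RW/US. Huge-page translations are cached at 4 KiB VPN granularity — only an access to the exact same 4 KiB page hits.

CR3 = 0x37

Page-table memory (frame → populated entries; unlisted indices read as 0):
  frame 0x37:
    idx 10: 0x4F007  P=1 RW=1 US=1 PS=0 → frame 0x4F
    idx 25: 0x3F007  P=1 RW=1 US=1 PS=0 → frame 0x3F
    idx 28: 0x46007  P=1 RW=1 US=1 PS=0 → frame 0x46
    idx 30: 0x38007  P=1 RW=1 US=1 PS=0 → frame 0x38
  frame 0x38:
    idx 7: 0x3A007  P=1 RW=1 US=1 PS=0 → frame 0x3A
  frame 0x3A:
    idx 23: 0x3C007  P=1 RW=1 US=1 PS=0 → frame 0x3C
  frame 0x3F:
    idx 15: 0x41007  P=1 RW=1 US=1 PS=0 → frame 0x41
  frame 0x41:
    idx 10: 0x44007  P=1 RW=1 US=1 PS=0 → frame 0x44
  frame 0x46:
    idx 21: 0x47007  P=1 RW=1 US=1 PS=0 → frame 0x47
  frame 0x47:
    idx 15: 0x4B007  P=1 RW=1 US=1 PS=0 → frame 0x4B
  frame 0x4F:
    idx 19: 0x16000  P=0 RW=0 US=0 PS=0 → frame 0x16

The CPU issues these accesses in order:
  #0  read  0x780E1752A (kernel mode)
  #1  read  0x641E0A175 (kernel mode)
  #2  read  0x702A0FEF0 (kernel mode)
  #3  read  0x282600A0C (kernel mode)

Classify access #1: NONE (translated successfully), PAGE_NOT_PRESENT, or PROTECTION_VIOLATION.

Walk each access:
#0 VA=0x780E1752A (r,kernel):
  lvl0: tbl 0x37, slot 30 ⇒ 0x38007 (P1/RW1/US1/PS0)
  lvl1: tbl 0x38, slot 7 ⇒ 0x3A007 (P1/RW1/US1/PS0)
  lvl2: tbl 0x3A, slot 23 ⇒ 0x3C007 (P1/RW1/US1/PS0)
  → PA=0x3C52A  (3 entries read)
#1 VA=0x641E0A175 (r,kernel):
  lvl0: tbl 0x37, slot 25 ⇒ 0x3F007 (P1/RW1/US1/PS0)
  lvl1: tbl 0x3F, slot 15 ⇒ 0x41007 (P1/RW1/US1/PS0)
  lvl2: tbl 0x41, slot 10 ⇒ 0x44007 (P1/RW1/US1/PS0)
  → PA=0x44175  (3 entries read)
#2 VA=0x702A0FEF0 (r,kernel):
  lvl0: tbl 0x37, slot 28 ⇒ 0x46007 (P1/RW1/US1/PS0)
  lvl1: tbl 0x46, slot 21 ⇒ 0x47007 (P1/RW1/US1/PS0)
  lvl2: tbl 0x47, slot 15 ⇒ 0x4B007 (P1/RW1/US1/PS0)
  → PA=0x4BEF0  (3 entries read)
#3 VA=0x282600A0C (r,kernel):
  lvl0: tbl 0x37, slot 10 ⇒ 0x4F007 (P1/RW1/US1/PS0)
  lvl1: tbl 0x4F, slot 19 ⇒ 0x16000 (P0/RW0/US0/PS0)
  ⇒ fault: PAGE_NOT_PRESENT  — 2 lookups

Access #1 fault: NONE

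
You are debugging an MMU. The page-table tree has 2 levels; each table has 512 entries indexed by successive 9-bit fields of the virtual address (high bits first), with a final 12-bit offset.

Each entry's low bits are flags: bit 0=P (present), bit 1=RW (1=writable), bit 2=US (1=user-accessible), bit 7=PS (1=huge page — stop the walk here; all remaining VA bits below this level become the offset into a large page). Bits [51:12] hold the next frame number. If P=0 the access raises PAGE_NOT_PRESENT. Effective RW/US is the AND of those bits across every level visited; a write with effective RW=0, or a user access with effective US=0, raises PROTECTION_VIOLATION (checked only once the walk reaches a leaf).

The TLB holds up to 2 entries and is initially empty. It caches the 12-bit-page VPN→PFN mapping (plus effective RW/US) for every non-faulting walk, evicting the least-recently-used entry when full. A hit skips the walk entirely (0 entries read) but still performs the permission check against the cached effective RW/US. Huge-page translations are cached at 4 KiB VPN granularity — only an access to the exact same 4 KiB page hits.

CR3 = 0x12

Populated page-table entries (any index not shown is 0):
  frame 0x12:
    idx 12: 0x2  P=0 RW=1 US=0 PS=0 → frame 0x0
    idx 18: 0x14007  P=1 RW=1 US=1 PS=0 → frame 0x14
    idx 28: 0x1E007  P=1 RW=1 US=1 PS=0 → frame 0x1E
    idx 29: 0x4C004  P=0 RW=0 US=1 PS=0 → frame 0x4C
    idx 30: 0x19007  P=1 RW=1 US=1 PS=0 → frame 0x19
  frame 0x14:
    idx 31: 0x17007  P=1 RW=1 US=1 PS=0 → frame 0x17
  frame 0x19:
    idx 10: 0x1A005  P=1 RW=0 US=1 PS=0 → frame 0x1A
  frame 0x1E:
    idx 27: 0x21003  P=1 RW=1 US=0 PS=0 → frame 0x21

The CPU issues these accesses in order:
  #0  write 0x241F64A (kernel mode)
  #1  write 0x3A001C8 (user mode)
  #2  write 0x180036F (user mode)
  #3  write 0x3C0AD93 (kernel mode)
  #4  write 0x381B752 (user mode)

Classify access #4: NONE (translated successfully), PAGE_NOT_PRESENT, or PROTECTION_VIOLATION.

Trace:
#0 VA=0x241F64A (w,kernel):
  L0 @0x12[18] → 0x14007  P=1,RW=1,US=1,PS=0
  L1 @0x14[31] → 0x17007  P=1,RW=1,US=1,PS=0
  ⇒ phys 0x1764A  [2 reads]
#1 VA=0x3A001C8 (w,user):
  L0 @0x12[29] → 0x4C004  P=0,RW=0,US=1,PS=0
  ⇒ fault: PAGE_NOT_PRESENT  — 1 lookups
#2 VA=0x180036F (w,user):
  L0 @0x12[12] → 0x2  P=0,RW=1,US=0,PS=0
  ⇒ fault: PAGE_NOT_PRESENT  — 1 lookups
#3 VA=0x3C0AD93 (w,kernel):
  L0 @0x12[30] → 0x19007  P=1,RW=1,US=1,PS=0
  L1 @0x19[10] → 0x1A005  P=1,RW=0,US=1,PS=0
  ⇒ fault: PROTECTION_VIOLATION  — 2 lookups
#4 VA=0x381B752 (w,user):
  L0 @0x12[28] → 0x1E007  P=1,RW=1,US=1,PS=0
  L1 @0x1E[27] → 0x21003  P=1,RW=1,US=0,PS=0
  ⇒ fault: PROTECTION_VIOLATION  — 2 lookups

Access #4 fault: PROTECTION_VIOLATION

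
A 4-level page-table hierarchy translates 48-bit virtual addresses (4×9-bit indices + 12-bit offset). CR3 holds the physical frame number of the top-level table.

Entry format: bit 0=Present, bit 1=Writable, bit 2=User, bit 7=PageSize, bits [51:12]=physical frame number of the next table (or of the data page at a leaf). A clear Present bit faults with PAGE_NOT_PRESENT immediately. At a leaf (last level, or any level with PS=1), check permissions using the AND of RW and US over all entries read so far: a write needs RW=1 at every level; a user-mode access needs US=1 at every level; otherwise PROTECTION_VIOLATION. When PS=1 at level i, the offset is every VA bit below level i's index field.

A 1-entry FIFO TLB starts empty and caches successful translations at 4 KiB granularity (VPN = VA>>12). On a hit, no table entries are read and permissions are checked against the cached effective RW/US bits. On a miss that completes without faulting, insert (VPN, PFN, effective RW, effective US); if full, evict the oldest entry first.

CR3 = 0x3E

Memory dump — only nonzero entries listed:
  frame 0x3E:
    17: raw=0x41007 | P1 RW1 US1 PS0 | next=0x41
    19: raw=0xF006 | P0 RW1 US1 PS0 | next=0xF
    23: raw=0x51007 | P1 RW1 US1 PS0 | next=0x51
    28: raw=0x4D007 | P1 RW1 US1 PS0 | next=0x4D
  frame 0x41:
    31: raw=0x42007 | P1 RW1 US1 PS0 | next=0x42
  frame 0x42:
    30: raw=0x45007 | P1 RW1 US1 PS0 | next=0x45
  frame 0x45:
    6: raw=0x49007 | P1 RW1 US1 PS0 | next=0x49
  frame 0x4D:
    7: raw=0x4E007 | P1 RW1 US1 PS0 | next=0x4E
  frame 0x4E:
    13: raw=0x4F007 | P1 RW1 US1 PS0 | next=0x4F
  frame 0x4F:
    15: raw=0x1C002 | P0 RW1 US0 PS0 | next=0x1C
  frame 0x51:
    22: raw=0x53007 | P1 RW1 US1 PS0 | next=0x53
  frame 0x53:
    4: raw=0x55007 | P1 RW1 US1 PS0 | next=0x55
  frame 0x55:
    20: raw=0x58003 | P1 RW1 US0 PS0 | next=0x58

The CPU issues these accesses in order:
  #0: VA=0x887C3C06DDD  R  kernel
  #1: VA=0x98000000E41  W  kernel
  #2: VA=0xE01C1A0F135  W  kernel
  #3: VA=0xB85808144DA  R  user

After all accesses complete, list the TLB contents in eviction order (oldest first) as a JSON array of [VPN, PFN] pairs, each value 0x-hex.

Trace:
#0 VA=0x887C3C06DDD (r,kernel):
  [0] read 0x3E idx=17: raw=0x41007 flags P=1 W=1 U=1 S=0
  [1] read 0x41 idx=31: raw=0x42007 flags P=1 W=1 U=1 S=0
  [2] read 0x42 idx=30: raw=0x45007 flags P=1 W=1 U=1 S=0
  [3] read 0x45 idx=6: raw=0x49007 flags P=1 W=1 U=1 S=0
  ✓ 0x49DDD  — 4 lookups
#1 VA=0x98000000E41 (w,kernel):
  [0] read 0x3E idx=19: raw=0xF006 flags P=0 W=1 U=1 S=0
  → PAGE_NOT_PRESENT  (1 entries read)
#2 VA=0xE01C1A0F135 (w,kernel):
  [0] read 0x3E idx=28: raw=0x4D007 flags P=1 W=1 U=1 S=0
  [1] read 0x4D idx=7: raw=0x4E007 flags P=1 W=1 U=1 S=0
  [2] read 0x4E idx=13: raw=0x4F007 flags P=1 W=1 U=1 S=0
  [3] read 0x4F idx=15: raw=0x1C002 flags P=0 W=1 U=0 S=0
  → PAGE_NOT_PRESENT  (4 entries read)
#3 VA=0xB85808144DA (r,user):
  [0] read 0x3E idx=23: raw=0x51007 flags P=1 W=1 U=1 S=0
  [1] read 0x51 idx=22: raw=0x53007 flags P=1 W=1 U=1 S=0
  [2] read 0x53 idx=4: raw=0x55007 flags P=1 W=1 U=1 S=0
  [3] read 0x55 idx=20: raw=0x58003 flags P=1 W=1 U=0 S=0
  → PROTECTION_VIOLATION  (4 entries read)

TLB: [["0x887C3C06", "0x49"]]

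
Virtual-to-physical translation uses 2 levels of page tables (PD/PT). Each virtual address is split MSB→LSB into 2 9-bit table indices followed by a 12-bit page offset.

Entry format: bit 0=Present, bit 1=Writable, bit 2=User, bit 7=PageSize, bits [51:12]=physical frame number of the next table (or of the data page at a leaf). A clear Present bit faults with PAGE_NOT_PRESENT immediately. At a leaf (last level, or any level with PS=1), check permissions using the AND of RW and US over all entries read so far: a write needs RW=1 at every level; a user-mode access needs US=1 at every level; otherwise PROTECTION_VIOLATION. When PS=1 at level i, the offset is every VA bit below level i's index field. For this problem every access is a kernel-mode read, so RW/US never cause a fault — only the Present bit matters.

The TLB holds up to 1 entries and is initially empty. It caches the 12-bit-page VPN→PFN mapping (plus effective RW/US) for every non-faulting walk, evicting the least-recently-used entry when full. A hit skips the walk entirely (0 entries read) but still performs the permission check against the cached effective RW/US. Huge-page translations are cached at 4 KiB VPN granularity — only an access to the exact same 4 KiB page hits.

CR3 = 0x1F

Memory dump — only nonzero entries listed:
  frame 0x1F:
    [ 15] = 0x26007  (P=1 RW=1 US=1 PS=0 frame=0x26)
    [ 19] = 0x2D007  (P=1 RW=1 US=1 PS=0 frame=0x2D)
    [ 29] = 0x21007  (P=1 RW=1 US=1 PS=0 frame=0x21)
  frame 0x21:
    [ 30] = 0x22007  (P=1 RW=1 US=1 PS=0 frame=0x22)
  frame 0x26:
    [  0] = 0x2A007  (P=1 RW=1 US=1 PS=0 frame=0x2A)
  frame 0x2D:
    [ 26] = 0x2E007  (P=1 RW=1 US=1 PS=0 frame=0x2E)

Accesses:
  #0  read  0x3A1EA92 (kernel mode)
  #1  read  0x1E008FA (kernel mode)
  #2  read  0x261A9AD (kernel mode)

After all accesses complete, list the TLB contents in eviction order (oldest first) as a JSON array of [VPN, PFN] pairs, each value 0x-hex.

Walk each access:
#0 VA=0x3A1EA92 (r,kernel):
  L0: frame=0x1F idx=29 entry=0x21007 [P=1 RW=1 US=1 PS=0]
  L1: frame=0x21 idx=30 entry=0x22007 [P=1 RW=1 US=1 PS=0]
  ⇒ phys 0x22A92  [2 reads]
#1 VA=0x1E008FA (r,kernel):
  L0: frame=0x1F idx=15 entry=0x26007 [P=1 RW=1 US=1 PS=0]
  L1: frame=0x26 idx=0 entry=0x2A007 [P=1 RW=1 US=1 PS=0]
  ⇒ phys 0x2A8FA  [2 reads]
#2 VA=0x261A9AD (r,kernel):
  L0: frame=0x1F idx=19 entry=0x2D007 [P=1 RW=1 US=1 PS=0]
  L1: frame=0x2D idx=26 entry=0x2E007 [P=1 RW=1 US=1 PS=0]
  ⇒ phys 0x2E9AD  [2 reads]

TLB: [["0x261A", "0x2E"]]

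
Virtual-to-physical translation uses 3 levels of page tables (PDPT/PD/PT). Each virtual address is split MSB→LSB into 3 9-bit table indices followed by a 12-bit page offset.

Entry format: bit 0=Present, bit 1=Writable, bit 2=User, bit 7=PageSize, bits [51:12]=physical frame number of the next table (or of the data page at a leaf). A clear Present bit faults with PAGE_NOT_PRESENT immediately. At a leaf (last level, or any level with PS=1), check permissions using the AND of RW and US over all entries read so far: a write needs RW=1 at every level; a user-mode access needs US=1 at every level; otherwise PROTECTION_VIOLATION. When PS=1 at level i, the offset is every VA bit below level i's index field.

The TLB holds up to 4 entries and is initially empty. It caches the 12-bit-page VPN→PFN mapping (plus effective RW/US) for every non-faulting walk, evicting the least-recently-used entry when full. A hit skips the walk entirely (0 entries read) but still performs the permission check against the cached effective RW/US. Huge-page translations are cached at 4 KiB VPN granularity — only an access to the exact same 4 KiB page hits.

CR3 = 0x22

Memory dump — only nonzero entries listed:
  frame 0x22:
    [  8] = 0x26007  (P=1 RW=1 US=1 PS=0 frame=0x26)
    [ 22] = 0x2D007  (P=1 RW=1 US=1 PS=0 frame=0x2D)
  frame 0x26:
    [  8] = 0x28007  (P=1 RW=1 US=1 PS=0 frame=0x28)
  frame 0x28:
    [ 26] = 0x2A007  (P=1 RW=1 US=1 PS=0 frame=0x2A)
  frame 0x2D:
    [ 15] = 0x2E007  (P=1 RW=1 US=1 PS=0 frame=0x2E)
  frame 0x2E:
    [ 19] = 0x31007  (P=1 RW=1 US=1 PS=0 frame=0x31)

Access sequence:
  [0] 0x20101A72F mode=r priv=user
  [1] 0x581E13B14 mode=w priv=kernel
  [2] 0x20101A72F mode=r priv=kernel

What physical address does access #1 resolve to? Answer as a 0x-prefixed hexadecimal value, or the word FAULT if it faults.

Per-access translation:
#0 VA=0x20101A72F (r,user):
  L0 @0x22[8] → 0x26007  P=1,RW=1,US=1,PS=0
  L1 @0x26[8] → 0x28007  P=1,RW=1,US=1,PS=0
  L2 @0x28[26] → 0x2A007  P=1,RW=1,US=1,PS=0
  ✓ 0x2A72F  — 3 lookups
#1 VA=0x581E13B14 (w,kernel):
  L0 @0x22[22] → 0x2D007  P=1,RW=1,US=1,PS=0
  L1 @0x2D[15] → 0x2E007  P=1,RW=1,US=1,PS=0
  L2 @0x2E[19] → 0x31007  P=1,RW=1,US=1,PS=0
  ✓ 0x31B14  — 3 lookups
#2 VA=0x20101A72F (r,kernel):
  TLB hit vpn=0x20101A → PA=0x2A72F

Access #1 PA: 0x31B14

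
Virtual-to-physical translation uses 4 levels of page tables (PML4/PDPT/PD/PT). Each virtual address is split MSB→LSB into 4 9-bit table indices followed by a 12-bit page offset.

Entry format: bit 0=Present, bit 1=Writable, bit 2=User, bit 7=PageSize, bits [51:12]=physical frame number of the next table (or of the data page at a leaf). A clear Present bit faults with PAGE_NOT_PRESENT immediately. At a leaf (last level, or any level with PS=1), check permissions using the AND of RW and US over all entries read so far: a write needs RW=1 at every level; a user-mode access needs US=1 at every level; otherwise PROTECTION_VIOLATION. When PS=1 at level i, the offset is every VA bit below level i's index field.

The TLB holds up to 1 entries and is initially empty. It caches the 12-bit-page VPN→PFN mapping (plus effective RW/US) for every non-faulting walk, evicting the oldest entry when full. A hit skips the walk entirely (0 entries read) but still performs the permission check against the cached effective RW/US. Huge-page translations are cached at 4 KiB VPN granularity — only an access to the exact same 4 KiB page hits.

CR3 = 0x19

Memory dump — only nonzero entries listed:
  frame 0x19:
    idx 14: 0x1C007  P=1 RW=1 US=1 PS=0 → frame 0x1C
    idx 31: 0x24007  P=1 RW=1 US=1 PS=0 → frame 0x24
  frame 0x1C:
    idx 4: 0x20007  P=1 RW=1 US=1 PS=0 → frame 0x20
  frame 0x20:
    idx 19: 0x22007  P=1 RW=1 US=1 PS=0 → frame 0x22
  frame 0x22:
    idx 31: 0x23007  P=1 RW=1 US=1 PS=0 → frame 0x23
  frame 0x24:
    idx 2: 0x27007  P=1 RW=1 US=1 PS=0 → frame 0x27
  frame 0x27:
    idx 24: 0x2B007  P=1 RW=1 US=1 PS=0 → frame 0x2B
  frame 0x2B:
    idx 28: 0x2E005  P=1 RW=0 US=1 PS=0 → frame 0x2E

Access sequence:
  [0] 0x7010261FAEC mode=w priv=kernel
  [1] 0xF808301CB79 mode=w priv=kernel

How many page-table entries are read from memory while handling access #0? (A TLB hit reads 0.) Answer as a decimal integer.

Per-access translation:
#0 VA=0x7010261FAEC (w,kernel):
  L0: frame=0x19 idx=14 entry=0x1C007 [P=1 RW=1 US=1 PS=0]
  L1: frame=0x1C idx=4 entry=0x20007 [P=1 RW=1 US=1 PS=0]
  L2: frame=0x20 idx=19 entry=0x22007 [P=1 RW=1 US=1 PS=0]
  L3: frame=0x22 idx=31 entry=0x23007 [P=1 RW=1 US=1 PS=0]
  ✓ 0x23AEC  — 4 lookups
#1 VA=0xF808301CB79 (w,kernel):
  L0: frame=0x19 idx=31 entry=0x24007 [P=1 RW=1 US=1 PS=0]
  L1: frame=0x24 idx=2 entry=0x27007 [P=1 RW=1 US=1 PS=0]
  L2: frame=0x27 idx=24 entry=0x2B007 [P=1 RW=1 US=1 PS=0]
  L3: frame=0x2B idx=28 entry=0x2E005 [P=1 RW=0 US=1 PS=0]
  ⇒ fault: PROTECTION_VIOLATION  — 4 lookups

Entries read for #0: 4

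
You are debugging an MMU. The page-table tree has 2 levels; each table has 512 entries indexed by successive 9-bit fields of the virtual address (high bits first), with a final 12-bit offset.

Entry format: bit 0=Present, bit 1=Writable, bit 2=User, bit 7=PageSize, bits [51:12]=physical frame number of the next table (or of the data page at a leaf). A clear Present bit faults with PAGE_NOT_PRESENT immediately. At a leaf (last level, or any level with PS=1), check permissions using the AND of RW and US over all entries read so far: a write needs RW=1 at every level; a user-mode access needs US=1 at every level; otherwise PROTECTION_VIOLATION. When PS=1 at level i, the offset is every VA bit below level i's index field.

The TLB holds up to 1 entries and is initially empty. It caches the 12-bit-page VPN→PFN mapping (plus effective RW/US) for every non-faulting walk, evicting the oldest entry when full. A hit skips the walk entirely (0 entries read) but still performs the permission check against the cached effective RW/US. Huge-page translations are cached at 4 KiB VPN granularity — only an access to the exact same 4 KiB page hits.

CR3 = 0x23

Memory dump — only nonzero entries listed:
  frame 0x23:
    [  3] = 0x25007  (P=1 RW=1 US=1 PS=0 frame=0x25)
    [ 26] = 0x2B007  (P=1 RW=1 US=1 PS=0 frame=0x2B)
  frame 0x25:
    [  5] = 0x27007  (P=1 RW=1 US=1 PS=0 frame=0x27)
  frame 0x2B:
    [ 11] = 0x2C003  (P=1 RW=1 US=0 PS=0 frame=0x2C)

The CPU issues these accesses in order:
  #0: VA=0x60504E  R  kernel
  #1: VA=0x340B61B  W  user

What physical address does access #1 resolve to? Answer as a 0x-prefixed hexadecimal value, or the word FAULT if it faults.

Walk each access:
#0 VA=0x60504E (r,kernel):
  L0 @0x23[3] → 0x25007  P=1,RW=1,US=1,PS=0
  L1 @0x25[5] → 0x27007  P=1,RW=1,US=1,PS=0
  ⇒ phys 0x2704E  [2 reads]
#1 VA=0x340B61B (w,user):
  L0 @0x23[26] → 0x2B007  P=1,RW=1,US=1,PS=0
  L1 @0x2B[11] → 0x2C003  P=1,RW=1,US=0,PS=0
  ⇒ fault: PROTECTION_VIOLATION  — 2 lookups

Access #1 PA: FAULT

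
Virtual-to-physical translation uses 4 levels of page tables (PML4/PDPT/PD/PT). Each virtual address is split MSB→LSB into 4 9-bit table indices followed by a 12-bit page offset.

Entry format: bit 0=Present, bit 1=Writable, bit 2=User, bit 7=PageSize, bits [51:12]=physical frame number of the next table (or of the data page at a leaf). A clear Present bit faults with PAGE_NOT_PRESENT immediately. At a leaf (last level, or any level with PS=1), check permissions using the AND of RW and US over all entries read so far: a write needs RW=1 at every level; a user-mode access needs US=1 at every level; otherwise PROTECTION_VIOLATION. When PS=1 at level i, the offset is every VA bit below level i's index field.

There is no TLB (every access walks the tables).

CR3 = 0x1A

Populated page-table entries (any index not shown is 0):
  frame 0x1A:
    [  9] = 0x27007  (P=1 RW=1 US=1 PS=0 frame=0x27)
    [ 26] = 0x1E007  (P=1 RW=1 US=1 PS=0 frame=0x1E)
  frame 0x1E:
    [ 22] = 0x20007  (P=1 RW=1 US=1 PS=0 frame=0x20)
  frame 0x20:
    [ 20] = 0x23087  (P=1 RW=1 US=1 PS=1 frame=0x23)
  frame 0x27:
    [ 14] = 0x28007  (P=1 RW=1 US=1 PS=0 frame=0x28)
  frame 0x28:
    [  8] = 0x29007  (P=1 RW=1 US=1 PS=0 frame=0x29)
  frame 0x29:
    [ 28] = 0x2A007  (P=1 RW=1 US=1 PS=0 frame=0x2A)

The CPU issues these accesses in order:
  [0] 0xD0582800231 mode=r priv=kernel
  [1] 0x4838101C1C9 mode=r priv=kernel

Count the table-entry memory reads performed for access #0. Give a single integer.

Walk each access:
#0 VA=0xD0582800231 (r,kernel):
  lvl0: tbl 0x1A, slot 26 ⇒ 0x1E007 (P1/RW1/US1/PS0)
  lvl1: tbl 0x1E, slot 22 ⇒ 0x20007 (P1/RW1/US1/PS0)
  lvl2: tbl 0x20, slot 20 ⇒ 0x23087 (P1/RW1/US1/PS1)
  ⇒ phys 0x23231 (huge @L2)  [3 reads]
#1 VA=0x4838101C1C9 (r,kernel):
  lvl0: tbl 0x1A, slot 9 ⇒ 0x27007 (P1/RW1/US1/PS0)
  lvl1: tbl 0x27, slot 14 ⇒ 0x28007 (P1/RW1/US1/PS0)
  lvl2: tbl 0x28, slot 8 ⇒ 0x29007 (P1/RW1/US1/PS0)
  lvl3: tbl 0x29, slot 28 ⇒ 0x2A007 (P1/RW1/US1/PS0)
  ⇒ phys 0x2A1C9  [4 reads]

Entries read for #0: 3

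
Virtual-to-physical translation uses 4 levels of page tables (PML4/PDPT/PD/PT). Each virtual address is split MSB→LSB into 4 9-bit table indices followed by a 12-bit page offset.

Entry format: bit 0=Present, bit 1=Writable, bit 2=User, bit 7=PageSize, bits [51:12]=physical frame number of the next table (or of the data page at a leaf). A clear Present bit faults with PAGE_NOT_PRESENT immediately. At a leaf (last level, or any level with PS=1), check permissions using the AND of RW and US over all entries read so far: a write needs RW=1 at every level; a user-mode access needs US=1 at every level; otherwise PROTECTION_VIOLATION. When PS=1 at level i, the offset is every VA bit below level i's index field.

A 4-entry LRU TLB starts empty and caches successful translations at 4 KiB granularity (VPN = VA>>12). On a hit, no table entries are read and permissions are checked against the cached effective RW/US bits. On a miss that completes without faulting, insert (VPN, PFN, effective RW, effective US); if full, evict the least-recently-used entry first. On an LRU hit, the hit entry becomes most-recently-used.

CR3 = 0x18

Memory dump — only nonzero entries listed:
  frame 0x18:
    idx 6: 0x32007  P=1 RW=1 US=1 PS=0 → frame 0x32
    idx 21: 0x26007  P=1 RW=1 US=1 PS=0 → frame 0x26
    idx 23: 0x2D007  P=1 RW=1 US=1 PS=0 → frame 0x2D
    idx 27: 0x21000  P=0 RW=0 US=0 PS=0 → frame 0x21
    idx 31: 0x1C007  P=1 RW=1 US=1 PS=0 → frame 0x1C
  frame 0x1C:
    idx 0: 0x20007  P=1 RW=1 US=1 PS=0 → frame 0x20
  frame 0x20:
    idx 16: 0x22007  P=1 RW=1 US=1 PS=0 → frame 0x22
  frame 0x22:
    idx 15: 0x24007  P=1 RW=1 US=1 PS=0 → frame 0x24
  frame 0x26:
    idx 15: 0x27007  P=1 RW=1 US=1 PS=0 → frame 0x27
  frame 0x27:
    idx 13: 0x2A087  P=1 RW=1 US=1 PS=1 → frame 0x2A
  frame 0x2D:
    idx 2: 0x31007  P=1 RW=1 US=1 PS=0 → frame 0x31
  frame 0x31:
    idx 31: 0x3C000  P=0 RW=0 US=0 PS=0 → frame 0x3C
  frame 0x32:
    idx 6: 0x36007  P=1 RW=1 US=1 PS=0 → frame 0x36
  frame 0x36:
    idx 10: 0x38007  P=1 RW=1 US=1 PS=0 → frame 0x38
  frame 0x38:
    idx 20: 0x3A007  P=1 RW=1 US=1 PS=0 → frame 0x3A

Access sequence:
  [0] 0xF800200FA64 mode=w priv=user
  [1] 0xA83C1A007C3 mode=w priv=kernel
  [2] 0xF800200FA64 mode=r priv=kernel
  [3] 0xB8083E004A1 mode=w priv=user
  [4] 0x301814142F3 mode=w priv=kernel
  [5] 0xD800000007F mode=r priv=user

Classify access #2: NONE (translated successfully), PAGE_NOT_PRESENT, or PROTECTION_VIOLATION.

Trace:
#0 VA=0xF800200FA64 (w,user):
  L0 @0x18[31] → 0x1C007  P=1,RW=1,US=1,PS=0
  L1 @0x1C[0] → 0x20007  P=1,RW=1,US=1,PS=0
  L2 @0x20[16] → 0x22007  P=1,RW=1,US=1,PS=0
  L3 @0x22[15] → 0x24007  P=1,RW=1,US=1,PS=0
  → PA=0x24A64  (4 entries read)
#1 VA=0xA83C1A007C3 (w,kernel):
  L0 @0x18[21] → 0x26007  P=1,RW=1,US=1,PS=0
  L1 @0x26[15] → 0x27007  P=1,RW=1,US=1,PS=0
  L2 @0x27[13] → 0x2A087  P=1,RW=1,US=1,PS=1
  → PA=0x2A7C3 (huge @L2)  (3 entries read)
#2 VA=0xF800200FA64 (r,kernel):
  TLB hit vpn=0xF800200F → PA=0x24A64
#3 VA=0xB8083E004A1 (w,user):
  L0 @0x18[23] → 0x2D007  P=1,RW=1,US=1,PS=0
  L1 @0x2D[2] → 0x31007  P=1,RW=1,US=1,PS=0
  L2 @0x31[31] → 0x3C000  P=0,RW=0,US=0,PS=0
  ✗ PAGE_NOT_PRESENT  [3 reads]
#4 VA=0x301814142F3 (w,kernel):
  L0 @0x18[6] → 0x32007  P=1,RW=1,US=1,PS=0
  L1 @0x32[6] → 0x36007  P=1,RW=1,US=1,PS=0
  L2 @0x36[10] → 0x38007  P=1,RW=1,US=1,PS=0
  L3 @0x38[20] → 0x3A007  P=1,RW=1,US=1,PS=0
  → PA=0x3A2F3  (4 entries read)
#5 VA=0xD800000007F (r,user):
  L0 @0x18[27] → 0x21000  P=0,RW=0,US=0,PS=0
  ✗ PAGE_NOT_PRESENT  [1 reads]

Access #2 fault: NONE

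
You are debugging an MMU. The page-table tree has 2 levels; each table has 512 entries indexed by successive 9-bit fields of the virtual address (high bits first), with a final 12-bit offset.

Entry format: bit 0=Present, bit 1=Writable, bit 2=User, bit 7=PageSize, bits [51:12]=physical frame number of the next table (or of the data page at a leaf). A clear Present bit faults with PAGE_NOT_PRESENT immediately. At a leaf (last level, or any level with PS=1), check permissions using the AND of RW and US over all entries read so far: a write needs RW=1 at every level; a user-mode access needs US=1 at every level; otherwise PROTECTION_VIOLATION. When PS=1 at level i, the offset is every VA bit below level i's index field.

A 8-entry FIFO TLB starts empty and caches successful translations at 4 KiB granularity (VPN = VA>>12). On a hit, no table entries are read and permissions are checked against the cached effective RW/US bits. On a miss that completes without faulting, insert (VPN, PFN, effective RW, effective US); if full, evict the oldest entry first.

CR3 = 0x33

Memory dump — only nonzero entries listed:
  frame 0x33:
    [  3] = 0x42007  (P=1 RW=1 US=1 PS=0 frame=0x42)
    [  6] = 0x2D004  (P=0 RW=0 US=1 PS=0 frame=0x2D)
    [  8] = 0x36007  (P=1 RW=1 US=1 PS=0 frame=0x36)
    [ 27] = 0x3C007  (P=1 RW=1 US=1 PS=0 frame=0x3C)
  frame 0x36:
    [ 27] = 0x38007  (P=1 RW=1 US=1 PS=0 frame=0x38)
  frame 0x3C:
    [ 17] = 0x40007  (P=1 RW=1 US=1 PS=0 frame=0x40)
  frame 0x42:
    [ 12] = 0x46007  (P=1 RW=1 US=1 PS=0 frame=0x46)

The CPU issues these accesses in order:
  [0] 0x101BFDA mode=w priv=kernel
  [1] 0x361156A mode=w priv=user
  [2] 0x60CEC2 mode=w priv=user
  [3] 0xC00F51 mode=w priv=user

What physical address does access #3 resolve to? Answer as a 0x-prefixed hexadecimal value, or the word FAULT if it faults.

Trace:
#0 VA=0x101BFDA (w,kernel):
  lvl0: tbl 0x33, slot 8 ⇒ 0x36007 (P1/RW1/US1/PS0)
  lvl1: tbl 0x36, slot 27 ⇒ 0x38007 (P1/RW1/US1/PS0)
  → PA=0x38FDA  (2 entries read)
#1 VA=0x361156A (w,user):
  lvl0: tbl 0x33, slot 27 ⇒ 0x3C007 (P1/RW1/US1/PS0)
  lvl1: tbl 0x3C, slot 17 ⇒ 0x40007 (P1/RW1/US1/PS0)
  → PA=0x4056A  (2 entries read)
#2 VA=0x60CEC2 (w,user):
  lvl0: tbl 0x33, slot 3 ⇒ 0x42007 (P1/RW1/US1/PS0)
  lvl1: tbl 0x42, slot 12 ⇒ 0x46007 (P1/RW1/US1/PS0)
  → PA=0x46EC2  (2 entries read)
#3 VA=0xC00F51 (w,user):
  lvl0: tbl 0x33, slot 6 ⇒ 0x2D004 (P0/RW0/US1/PS0)
  → PAGE_NOT_PRESENT  (1 entries read)

Access #3 PA: FAULT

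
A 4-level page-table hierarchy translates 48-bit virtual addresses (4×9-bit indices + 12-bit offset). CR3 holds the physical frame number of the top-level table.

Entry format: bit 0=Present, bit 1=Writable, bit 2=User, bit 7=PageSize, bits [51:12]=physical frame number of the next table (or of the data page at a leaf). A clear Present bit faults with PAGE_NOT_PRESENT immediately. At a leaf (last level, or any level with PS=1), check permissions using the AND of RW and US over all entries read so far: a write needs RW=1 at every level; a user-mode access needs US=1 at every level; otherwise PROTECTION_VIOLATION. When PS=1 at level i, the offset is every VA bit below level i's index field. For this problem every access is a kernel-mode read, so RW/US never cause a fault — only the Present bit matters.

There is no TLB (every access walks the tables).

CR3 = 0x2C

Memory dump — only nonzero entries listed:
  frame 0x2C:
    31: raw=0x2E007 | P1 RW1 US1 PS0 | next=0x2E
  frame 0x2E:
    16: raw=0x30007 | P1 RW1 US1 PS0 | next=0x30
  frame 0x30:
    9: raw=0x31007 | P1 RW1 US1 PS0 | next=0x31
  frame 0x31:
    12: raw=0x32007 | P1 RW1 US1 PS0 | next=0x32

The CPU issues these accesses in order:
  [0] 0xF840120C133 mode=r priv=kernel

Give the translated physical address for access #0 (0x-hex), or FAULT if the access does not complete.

Per-access translation:
#0 VA=0xF840120C133 (r,kernel):
  L0 @0x2C[31] → 0x2E007  P=1,RW=1,US=1,PS=0
  L1 @0x2E[16] → 0x30007  P=1,RW=1,US=1,PS=0
  L2 @0x30[9] → 0x31007  P=1,RW=1,US=1,PS=0
  L3 @0x31[12] → 0x32007  P=1,RW=1,US=1,PS=0
  → PA=0x32133  (4 entries read)

Access #0 PA: 0x32133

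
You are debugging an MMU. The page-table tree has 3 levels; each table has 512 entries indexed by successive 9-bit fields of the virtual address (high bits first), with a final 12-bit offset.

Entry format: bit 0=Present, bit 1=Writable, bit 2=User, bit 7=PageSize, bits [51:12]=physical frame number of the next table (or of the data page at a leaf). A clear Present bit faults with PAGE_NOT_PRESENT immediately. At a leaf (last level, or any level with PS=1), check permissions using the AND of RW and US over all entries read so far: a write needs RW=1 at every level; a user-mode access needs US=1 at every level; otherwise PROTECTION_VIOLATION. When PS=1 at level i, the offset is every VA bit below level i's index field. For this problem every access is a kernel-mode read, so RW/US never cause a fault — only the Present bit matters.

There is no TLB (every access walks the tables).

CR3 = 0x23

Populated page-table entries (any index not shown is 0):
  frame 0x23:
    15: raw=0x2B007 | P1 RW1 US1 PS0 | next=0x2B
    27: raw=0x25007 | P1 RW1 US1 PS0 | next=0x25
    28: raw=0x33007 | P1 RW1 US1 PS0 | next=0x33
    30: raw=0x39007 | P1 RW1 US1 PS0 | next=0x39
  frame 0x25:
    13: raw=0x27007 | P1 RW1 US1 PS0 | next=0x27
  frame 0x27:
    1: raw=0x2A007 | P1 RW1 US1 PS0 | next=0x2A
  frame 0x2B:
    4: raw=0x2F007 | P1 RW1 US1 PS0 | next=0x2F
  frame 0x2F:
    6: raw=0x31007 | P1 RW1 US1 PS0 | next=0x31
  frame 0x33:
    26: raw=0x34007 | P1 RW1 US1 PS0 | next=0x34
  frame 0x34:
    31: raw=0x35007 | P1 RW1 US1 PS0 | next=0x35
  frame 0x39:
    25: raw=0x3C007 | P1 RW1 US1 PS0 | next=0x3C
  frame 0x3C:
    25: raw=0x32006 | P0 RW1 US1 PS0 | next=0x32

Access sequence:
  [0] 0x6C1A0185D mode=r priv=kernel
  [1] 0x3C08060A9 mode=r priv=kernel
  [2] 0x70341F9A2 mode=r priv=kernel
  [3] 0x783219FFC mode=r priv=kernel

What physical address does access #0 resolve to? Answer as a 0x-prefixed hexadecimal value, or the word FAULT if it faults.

Walk each access:
#0 VA=0x6C1A0185D (r,kernel):
  L0 @0x23[27] → 0x25007  P=1,RW=1,US=1,PS=0
  L1 @0x25[13] → 0x27007  P=1,RW=1,US=1,PS=0
  L2 @0x27[1] → 0x2A007  P=1,RW=1,US=1,PS=0
  ⇒ phys 0x2A85D  [3 reads]
#1 VA=0x3C08060A9 (r,kernel):
  L0 @0x23[15] → 0x2B007  P=1,RW=1,US=1,PS=0
  L1 @0x2B[4] → 0x2F007  P=1,RW=1,US=1,PS=0
  L2 @0x2F[6] → 0x31007  P=1,RW=1,US=1,PS=0
  ⇒ phys 0x310A9  [3 reads]
#2 VA=0x70341F9A2 (r,kernel):
  L0 @0x23[28] → 0x33007  P=1,RW=1,US=1,PS=0
  L1 @0x33[26] → 0x34007  P=1,RW=1,US=1,PS=0
  L2 @0x34[31] → 0x35007  P=1,RW=1,US=1,PS=0
  ⇒ phys 0x359A2  [3 reads]
#3 VA=0x783219FFC (r,kernel):
  L0 @0x23[30] → 0x39007  P=1,RW=1,US=1,PS=0
  L1 @0x39[25] → 0x3C007  P=1,RW=1,US=1,PS=0
  L2 @0x3C[25] → 0x32006  P=0,RW=1,US=1,PS=0
  ⇒ fault: PAGE_NOT_PRESENT  — 3 lookups

Access #0 PA: 0x2A85D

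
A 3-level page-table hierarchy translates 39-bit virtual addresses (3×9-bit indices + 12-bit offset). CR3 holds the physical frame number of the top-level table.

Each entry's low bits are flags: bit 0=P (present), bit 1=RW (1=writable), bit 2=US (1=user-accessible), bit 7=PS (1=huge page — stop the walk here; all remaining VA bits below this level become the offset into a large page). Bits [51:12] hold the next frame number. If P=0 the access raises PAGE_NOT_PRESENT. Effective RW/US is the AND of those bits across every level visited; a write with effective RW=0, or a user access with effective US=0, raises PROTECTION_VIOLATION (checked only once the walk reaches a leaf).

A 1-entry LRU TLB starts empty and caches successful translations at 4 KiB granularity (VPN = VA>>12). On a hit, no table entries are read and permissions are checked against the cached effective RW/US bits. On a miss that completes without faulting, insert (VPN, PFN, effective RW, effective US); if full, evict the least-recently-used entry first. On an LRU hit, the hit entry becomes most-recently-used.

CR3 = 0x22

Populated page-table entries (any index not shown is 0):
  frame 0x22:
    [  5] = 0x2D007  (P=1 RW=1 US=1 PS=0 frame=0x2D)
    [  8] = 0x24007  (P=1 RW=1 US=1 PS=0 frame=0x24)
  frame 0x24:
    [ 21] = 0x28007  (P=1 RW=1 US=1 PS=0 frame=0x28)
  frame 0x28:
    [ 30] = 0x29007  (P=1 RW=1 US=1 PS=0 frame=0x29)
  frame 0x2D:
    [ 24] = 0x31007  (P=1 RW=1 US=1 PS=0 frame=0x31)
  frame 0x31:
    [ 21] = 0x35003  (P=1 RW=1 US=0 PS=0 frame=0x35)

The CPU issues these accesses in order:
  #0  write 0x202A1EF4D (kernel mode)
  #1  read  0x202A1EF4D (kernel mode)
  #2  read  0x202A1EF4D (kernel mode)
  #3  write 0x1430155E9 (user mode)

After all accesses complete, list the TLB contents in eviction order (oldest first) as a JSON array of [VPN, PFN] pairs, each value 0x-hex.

Walk each access:
#0 VA=0x202A1EF4D (w,kernel):
  L0 @0x22[8] → 0x24007  P=1,RW=1,US=1,PS=0
  L1 @0x24[21] → 0x28007  P=1,RW=1,US=1,PS=0
  L2 @0x28[30] → 0x29007  P=1,RW=1,US=1,PS=0
  ⇒ phys 0x29F4D  [3 reads]
#1 VA=0x202A1EF4D (r,kernel):
  TLB hit vpn=0x202A1E → PA=0x29F4D
#2 VA=0x202A1EF4D (r,kernel):
  TLB hit vpn=0x202A1E → PA=0x29F4D
#3 VA=0x1430155E9 (w,user):
  L0 @0x22[5] → 0x2D007  P=1,RW=1,US=1,PS=0
  L1 @0x2D[24] → 0x31007  P=1,RW=1,US=1,PS=0
  L2 @0x31[21] → 0x35003  P=1,RW=1,US=0,PS=0
  → PROTECTION_VIOLATION  (3 entries read)

TLB: [["0x202A1E", "0x29"]]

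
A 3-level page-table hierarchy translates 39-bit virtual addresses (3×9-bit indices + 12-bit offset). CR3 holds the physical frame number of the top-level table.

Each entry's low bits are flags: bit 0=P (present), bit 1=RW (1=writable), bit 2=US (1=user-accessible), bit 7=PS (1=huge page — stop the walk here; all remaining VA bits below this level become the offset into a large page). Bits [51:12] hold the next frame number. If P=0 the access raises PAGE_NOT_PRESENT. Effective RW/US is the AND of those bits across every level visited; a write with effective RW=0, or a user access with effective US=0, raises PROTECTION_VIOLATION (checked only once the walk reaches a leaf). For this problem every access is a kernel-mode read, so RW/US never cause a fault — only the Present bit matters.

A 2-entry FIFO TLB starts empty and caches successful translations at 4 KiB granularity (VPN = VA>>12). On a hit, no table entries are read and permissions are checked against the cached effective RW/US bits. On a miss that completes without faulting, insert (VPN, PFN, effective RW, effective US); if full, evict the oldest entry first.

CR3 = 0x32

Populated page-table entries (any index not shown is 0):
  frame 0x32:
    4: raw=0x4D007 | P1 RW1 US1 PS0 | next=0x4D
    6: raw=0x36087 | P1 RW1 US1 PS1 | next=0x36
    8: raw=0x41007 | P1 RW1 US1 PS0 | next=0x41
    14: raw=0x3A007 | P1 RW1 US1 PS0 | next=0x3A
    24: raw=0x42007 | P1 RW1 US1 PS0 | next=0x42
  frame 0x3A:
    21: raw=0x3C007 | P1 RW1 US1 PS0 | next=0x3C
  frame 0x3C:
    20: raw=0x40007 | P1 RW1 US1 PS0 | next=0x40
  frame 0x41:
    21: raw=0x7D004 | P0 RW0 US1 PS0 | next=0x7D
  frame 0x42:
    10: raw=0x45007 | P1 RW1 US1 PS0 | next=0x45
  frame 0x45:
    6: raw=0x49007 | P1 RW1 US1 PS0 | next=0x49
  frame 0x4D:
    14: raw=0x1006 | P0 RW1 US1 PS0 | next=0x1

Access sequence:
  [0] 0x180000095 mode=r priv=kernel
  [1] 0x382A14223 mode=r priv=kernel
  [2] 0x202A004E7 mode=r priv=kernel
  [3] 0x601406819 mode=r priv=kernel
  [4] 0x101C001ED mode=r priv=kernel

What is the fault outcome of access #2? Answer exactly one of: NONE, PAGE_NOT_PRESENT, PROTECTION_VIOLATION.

Walk each access:
#0 VA=0x180000095 (r,kernel):
  [0] read 0x32 idx=6: raw=0x36087 flags P=1 W=1 U=1 S=1
  ✓ 0x36095 (huge @L0)  — 1 lookups
#1 VA=0x382A14223 (r,kernel):
  [0] read 0x32 idx=14: raw=0x3A007 flags P=1 W=1 U=1 S=0
  [1] read 0x3A idx=21: raw=0x3C007 flags P=1 W=1 U=1 S=0
  [2] read 0x3C idx=20: raw=0x40007 flags P=1 W=1 U=1 S=0
  ✓ 0x40223  — 3 lookups
#2 VA=0x202A004E7 (r,kernel):
  [0] read 0x32 idx=8: raw=0x41007 flags P=1 W=1 U=1 S=0
  [1] read 0x41 idx=21: raw=0x7D004 flags P=0 W=0 U=1 S=0
  ⇒ fault: PAGE_NOT_PRESENT  — 2 lookups
#3 VA=0x601406819 (r,kernel):
  [0] read 0x32 idx=24: raw=0x42007 flags P=1 W=1 U=1 S=0
  [1] read 0x42 idx=10: raw=0x45007 flags P=1 W=1 U=1 S=0
  [2] read 0x45 idx=6: raw=0x49007 flags P=1 W=1 U=1 S=0
  ✓ 0x49819  — 3 lookups
#4 VA=0x101C001ED (r,kernel):
  [0] read 0x32 idx=4: raw=0x4D007 flags P=1 W=1 U=1 S=0
  [1] read 0x4D idx=14: raw=0x1006 flags P=0 W=1 U=1 S=0
  ⇒ fault: PAGE_NOT_PRESENT  — 2 lookups

Access #2 fault: PAGE_NOT_PRESENT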